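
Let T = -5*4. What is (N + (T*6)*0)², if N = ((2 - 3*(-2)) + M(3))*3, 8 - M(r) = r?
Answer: 1521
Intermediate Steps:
T = -20
M(r) = 8 - r
N = 39 (N = ((2 - 3*(-2)) + (8 - 1*3))*3 = ((2 + 6) + (8 - 3))*3 = (8 + 5)*3 = 13*3 = 39)
(N + (T*6)*0)² = (39 - 20*6*0)² = (39 - 120*0)² = (39 + 0)² = 39² = 1521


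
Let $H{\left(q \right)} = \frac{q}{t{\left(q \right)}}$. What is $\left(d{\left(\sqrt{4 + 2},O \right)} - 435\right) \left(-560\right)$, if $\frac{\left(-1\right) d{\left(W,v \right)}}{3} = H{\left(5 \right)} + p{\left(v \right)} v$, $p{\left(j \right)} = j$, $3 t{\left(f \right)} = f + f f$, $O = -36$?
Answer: $2421720$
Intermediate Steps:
$t{\left(f \right)} = \frac{f}{3} + \frac{f^{2}}{3}$ ($t{\left(f \right)} = \frac{f + f f}{3} = \frac{f + f^{2}}{3} = \frac{f}{3} + \frac{f^{2}}{3}$)
$H{\left(q \right)} = \frac{3}{1 + q}$ ($H{\left(q \right)} = \frac{q}{\frac{1}{3} q \left(1 + q\right)} = q \frac{3}{q \left(1 + q\right)} = \frac{3}{1 + q}$)
$d{\left(W,v \right)} = - \frac{3}{2} - 3 v^{2}$ ($d{\left(W,v \right)} = - 3 \left(\frac{3}{1 + 5} + v v\right) = - 3 \left(\frac{3}{6} + v^{2}\right) = - 3 \left(3 \cdot \frac{1}{6} + v^{2}\right) = - 3 \left(\frac{1}{2} + v^{2}\right) = - \frac{3}{2} - 3 v^{2}$)
$\left(d{\left(\sqrt{4 + 2},O \right)} - 435\right) \left(-560\right) = \left(\left(- \frac{3}{2} - 3 \left(-36\right)^{2}\right) - 435\right) \left(-560\right) = \left(\left(- \frac{3}{2} - 3888\right) - 435\right) \left(-560\right) = \left(- \frac{7779}{2} - 435\right) \left(-560\right) = \left(- \frac{8649}{2}\right) \left(-560\right) = 2421720$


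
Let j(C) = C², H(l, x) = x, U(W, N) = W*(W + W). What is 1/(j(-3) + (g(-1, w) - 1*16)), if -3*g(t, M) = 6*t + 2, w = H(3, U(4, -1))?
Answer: -3/17 ≈ -0.17647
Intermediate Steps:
U(W, N) = 2*W² (U(W, N) = W*(2*W) = 2*W²)
w = 32 (w = 2*4² = 2*16 = 32)
g(t, M) = -⅔ - 2*t (g(t, M) = -(6*t + 2)/3 = -(2 + 6*t)/3 = -⅔ - 2*t)
1/(j(-3) + (g(-1, w) - 1*16)) = 1/((-3)² + ((-⅔ - 2*(-1)) - 1*16)) = 1/(9 + ((-⅔ + 2) - 16)) = 1/(9 + (4/3 - 16)) = 1/(9 - 44/3) = 1/(-17/3) = -3/17*1 = -3/17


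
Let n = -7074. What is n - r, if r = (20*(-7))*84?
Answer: 4686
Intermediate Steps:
r = -11760 (r = -140*84 = -11760)
n - r = -7074 - 1*(-11760) = -7074 + 11760 = 4686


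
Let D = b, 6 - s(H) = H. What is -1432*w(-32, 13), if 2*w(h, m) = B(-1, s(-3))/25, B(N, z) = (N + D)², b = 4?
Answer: -6444/25 ≈ -257.76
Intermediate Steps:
s(H) = 6 - H
D = 4
B(N, z) = (4 + N)² (B(N, z) = (N + 4)² = (4 + N)²)
w(h, m) = 9/50 (w(h, m) = ((4 - 1)²/25)/2 = (3²*(1/25))/2 = (9*(1/25))/2 = (½)*(9/25) = 9/50)
-1432*w(-32, 13) = -1432*9/50 = -6444/25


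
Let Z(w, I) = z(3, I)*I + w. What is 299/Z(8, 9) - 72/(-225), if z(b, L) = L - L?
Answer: 7539/200 ≈ 37.695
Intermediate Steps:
z(b, L) = 0
Z(w, I) = w (Z(w, I) = 0*I + w = 0 + w = w)
299/Z(8, 9) - 72/(-225) = 299/8 - 72/(-225) = 299*(⅛) - 72*(-1/225) = 299/8 + 8/25 = 7539/200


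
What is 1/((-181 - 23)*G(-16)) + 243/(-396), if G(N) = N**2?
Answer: -352523/574464 ≈ -0.61366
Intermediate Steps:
1/((-181 - 23)*G(-16)) + 243/(-396) = 1/((-181 - 23)*((-16)**2)) + 243/(-396) = 1/(-204*256) + 243*(-1/396) = -1/204*1/256 - 27/44 = -1/52224 - 27/44 = -352523/574464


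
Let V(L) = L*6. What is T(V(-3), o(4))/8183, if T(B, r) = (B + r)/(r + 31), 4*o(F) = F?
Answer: -17/261856 ≈ -6.4921e-5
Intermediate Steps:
o(F) = F/4
V(L) = 6*L
T(B, r) = (B + r)/(31 + r)
T(V(-3), o(4))/8183 = ((6*(-3) + (1/4)*4)/(31 + (1/4)*4))/8183 = ((-18 + 1)/(31 + 1))*(1/8183) = (-17/32)*(1/8183) = ((1/32)*(-17))*(1/8183) = -17/32*1/8183 = -17/261856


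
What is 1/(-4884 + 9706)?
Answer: 1/4822 ≈ 0.00020738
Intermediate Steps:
1/(-4884 + 9706) = 1/4822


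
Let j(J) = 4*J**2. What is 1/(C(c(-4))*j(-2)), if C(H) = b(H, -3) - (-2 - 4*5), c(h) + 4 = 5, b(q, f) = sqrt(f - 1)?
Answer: 11/3904 - I/3904 ≈ 0.0028176 - 0.00025615*I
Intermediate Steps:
b(q, f) = sqrt(-1 + f)
c(h) = 1 (c(h) = -4 + 5 = 1)
C(H) = 22 + 2*I (C(H) = sqrt(-1 - 3) - (-2 - 4*5) = sqrt(-4) - (-2 - 20) = 2*I - 1*(-22) = 2*I + 22 = 22 + 2*I)
1/(C(c(-4))*j(-2)) = 1/((22 + 2*I)*(4*(-2)**2)) = 1/((22 + 2*I)*(4*4)) = 1/((22 + 2*I)*16) = 1/(352 + 32*I) = (352 - 32*I)/124928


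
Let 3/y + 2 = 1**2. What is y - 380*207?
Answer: -78663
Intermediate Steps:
y = -3 (y = 3/(-2 + 1**2) = 3/(-2 + 1) = 3/(-1) = 3*(-1) = -3)
y - 380*207 = -3 - 380*207 = -3 - 78660 = -78663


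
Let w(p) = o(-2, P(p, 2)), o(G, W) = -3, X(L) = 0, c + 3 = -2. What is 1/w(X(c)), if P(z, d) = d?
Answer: -⅓ ≈ -0.33333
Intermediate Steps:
c = -5 (c = -3 - 2 = -5)
w(p) = -3
1/w(X(c)) = 1/(-3) = -⅓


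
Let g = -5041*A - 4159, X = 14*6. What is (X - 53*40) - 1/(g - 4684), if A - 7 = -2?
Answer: -69321727/34048 ≈ -2036.0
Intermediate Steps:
A = 5 (A = 7 - 2 = 5)
X = 84
g = -29364 (g = -5041*5 - 4159 = -25205 - 4159 = -29364)
(X - 53*40) - 1/(g - 4684) = (84 - 53*40) - 1/(-29364 - 4684) = (84 - 2120) - 1/(-34048) = -2036 - 1*(-1/34048) = -2036 + 1/34048 = -69321727/34048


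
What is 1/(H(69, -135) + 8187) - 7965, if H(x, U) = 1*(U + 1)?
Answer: -64142144/8053 ≈ -7965.0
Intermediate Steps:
H(x, U) = 1 + U (H(x, U) = 1*(1 + U) = 1 + U)
1/(H(69, -135) + 8187) - 7965 = 1/((1 - 135) + 8187) - 7965 = 1/(-134 + 8187) - 7965 = 1/8053 - 7965 = -64142144/8053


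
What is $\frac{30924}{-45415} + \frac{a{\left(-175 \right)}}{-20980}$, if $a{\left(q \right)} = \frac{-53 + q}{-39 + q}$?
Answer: $- \frac{1388504559}{2039006338} \approx -0.68097$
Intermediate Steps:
$a{\left(q \right)} = \frac{-53 + q}{-39 + q}$
$\frac{30924}{-45415} + \frac{a{\left(-175 \right)}}{-20980} = \frac{30924}{-45415} + \frac{\frac{1}{-39 - 175} \left(-53 - 175\right)}{-20980} = 30924 \left(- \frac{1}{45415}\right) + \frac{1}{-214} \left(-228\right) \left(- \frac{1}{20980}\right) = - \frac{30924}{45415} + \left(- \frac{1}{214}\right) \left(-228\right) \left(- \frac{1}{20980}\right) = - \frac{30924}{45415} + \frac{114}{107} \left(- \frac{1}{20980}\right) = - \frac{30924}{45415} - \frac{57}{1122430} = - \frac{1388504559}{2039006338}$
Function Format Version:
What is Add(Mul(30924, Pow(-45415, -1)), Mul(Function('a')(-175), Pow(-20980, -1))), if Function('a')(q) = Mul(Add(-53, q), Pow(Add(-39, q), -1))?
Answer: Rational(-1388504559, 2039006338) ≈ -0.68097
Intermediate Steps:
Function('a')(q) = Mul(Pow(Add(-39, q), -1), Add(-53, q))
Add(Mul(30924, Pow(-45415, -1)), Mul(Function('a')(-175), Pow(-20980, -1))) = Add(Mul(30924, Pow(-45415, -1)), Mul(Mul(Pow(Add(-39, -175), -1), Add(-53, -175)), Pow(-20980, -1))) = Add(Mul(30924, Rational(-1, 45415)), Mul(Mul(Pow(-214, -1), -228), Rational(-1, 20980))) = Add(Rational(-30924, 45415), Mul(Mul(Rational(-1, 214), -228), Rational(-1, 20980))) = Add(Rational(-30924, 45415), Mul(Rational(114, 107), Rational(-1, 20980))) = Add(Rational(-30924, 45415), Rational(-57, 1122430)) = Rational(-1388504559, 2039006338)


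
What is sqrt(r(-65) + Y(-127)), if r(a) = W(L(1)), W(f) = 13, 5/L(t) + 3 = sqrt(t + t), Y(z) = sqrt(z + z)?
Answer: sqrt(13 + I*sqrt(254)) ≈ 4.0968 + 1.9451*I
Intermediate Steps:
Y(z) = sqrt(2)*sqrt(z) (Y(z) = sqrt(2*z) = sqrt(2)*sqrt(z))
L(t) = 5/(-3 + sqrt(2)*sqrt(t)) (L(t) = 5/(-3 + sqrt(t + t)) = 5/(-3 + sqrt(2*t)) = 5/(-3 + sqrt(2)*sqrt(t)))
r(a) = 13
sqrt(r(-65) + Y(-127)) = sqrt(13 + sqrt(2)*sqrt(-127)) = sqrt(13 + sqrt(2)*(I*sqrt(127))) = sqrt(13 + I*sqrt(254))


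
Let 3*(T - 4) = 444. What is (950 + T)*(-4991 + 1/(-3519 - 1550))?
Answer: -27879916760/5069 ≈ -5.5001e+6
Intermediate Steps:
T = 152 (T = 4 + (⅓)*444 = 4 + 148 = 152)
(950 + T)*(-4991 + 1/(-3519 - 1550)) = (950 + 152)*(-4991 + 1/(-3519 - 1550)) = 1102*(-4991 + 1/(-5069)) = 1102*(-4991 - 1/5069) = 1102*(-25299380/5069) = -27879916760/5069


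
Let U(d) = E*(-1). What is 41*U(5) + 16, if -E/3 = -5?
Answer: -599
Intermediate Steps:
E = 15 (E = -3*(-5) = 15)
U(d) = -15 (U(d) = 15*(-1) = -15)
41*U(5) + 16 = 41*(-15) + 16 = -615 + 16 = -599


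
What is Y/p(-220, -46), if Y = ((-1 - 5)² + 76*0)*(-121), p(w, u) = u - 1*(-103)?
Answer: -1452/19 ≈ -76.421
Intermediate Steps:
p(w, u) = 103 + u (p(w, u) = u + 103 = 103 + u)
Y = -4356 (Y = ((-6)² + 0)*(-121) = (36 + 0)*(-121) = 36*(-121) = -4356)
Y/p(-220, -46) = -4356/(103 - 46) = -4356/57 = -4356*1/57 = -1452/19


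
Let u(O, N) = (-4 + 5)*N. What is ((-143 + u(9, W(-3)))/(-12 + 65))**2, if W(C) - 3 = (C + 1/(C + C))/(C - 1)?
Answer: 11162281/1617984 ≈ 6.8989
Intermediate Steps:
W(C) = 3 + (C + 1/(2*C))/(-1 + C) (W(C) = 3 + (C + 1/(C + C))/(C - 1) = 3 + (C + 1/(2*C))/(-1 + C))
u(O, N) = N (u(O, N) = 1*N = N)
((-143 + u(9, W(-3)))/(-12 + 65))**2 = ((-143 + (1/2)*(1 - 6*(-3) + 8*(-3)**2)/(-3*(-1 - 3)))/(-12 + 65))**2 = ((-143 + (1/2)*(-1/3)*(1 + 18 + 8*9)/(-4))/53)**2 = ((-143 + (1/2)*(-1/3)*(-1/4)*(1 + 18 + 72))*(1/53))**2 = ((-143 + (1/2)*(-1/3)*(-1/4)*91)*(1/53))**2 = ((-143 + 91/24)*(1/53))**2 = (-3341/24*1/53)**2 = (-3341/1272)**2 = 11162281/1617984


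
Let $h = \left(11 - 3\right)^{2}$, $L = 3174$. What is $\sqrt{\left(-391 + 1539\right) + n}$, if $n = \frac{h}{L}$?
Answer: $\frac{2 \sqrt{1366431}}{69} \approx 33.882$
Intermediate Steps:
$h = 64$ ($h = 8^{2} = 64$)
$n = \frac{32}{1587}$ ($n = \frac{64}{3174} = 64 \cdot \frac{1}{3174} = \frac{32}{1587} \approx 0.020164$)
$\sqrt{\left(-391 + 1539\right) + n} = \sqrt{\left(-391 + 1539\right) + \frac{32}{1587}} = \sqrt{1148 + \frac{32}{1587}} = \sqrt{\frac{1821908}{1587}} = \frac{2 \sqrt{1366431}}{69}$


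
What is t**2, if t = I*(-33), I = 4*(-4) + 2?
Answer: 213444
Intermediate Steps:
I = -14 (I = -16 + 2 = -14)
t = 462 (t = -14*(-33) = 462)
t**2 = 462**2 = 213444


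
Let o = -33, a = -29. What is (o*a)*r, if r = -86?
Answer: -82302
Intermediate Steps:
(o*a)*r = -33*(-29)*(-86) = 957*(-86) = -82302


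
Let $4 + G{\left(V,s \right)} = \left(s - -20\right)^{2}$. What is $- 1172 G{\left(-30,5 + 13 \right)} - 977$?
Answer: $-1688657$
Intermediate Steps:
$G{\left(V,s \right)} = -4 + \left(20 + s\right)^{2}$ ($G{\left(V,s \right)} = -4 + \left(s - -20\right)^{2} = -4 + \left(s + 20\right)^{2} = -4 + \left(20 + s\right)^{2}$)
$- 1172 G{\left(-30,5 + 13 \right)} - 977 = - 1172 \left(-4 + \left(20 + \left(5 + 13\right)\right)^{2}\right) - 977 = - 1172 \left(-4 + \left(20 + 18\right)^{2}\right) - 977 = - 1172 \left(-4 + 38^{2}\right) - 977 = - 1172 \left(-4 + 1444\right) - 977 = \left(-1172\right) 1440 - 977 = -1687680 - 977 = -1688657$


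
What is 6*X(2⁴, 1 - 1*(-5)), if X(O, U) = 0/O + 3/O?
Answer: 9/8 ≈ 1.1250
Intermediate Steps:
X(O, U) = 3/O (X(O, U) = 0 + 3/O = 3/O)
6*X(2⁴, 1 - 1*(-5)) = 6*(3/(2⁴)) = 6*(3/16) = 9/8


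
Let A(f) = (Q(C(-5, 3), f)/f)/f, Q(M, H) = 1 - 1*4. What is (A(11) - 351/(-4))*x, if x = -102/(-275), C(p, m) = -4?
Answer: 2165409/66550 ≈ 32.538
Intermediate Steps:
Q(M, H) = -3 (Q(M, H) = 1 - 4 = -3)
x = 102/275 (x = -102*(-1/275) = 102/275 ≈ 0.37091)
A(f) = -3/f² (A(f) = (-3/f)/f = -3/f²)
(A(11) - 351/(-4))*x = (-3/11² - 351/(-4))*(102/275) = (-3*1/121 - 351*(-¼))*(102/275) = (-3/121 + 351/4)*(102/275) = (42459/484)*(102/275) = 2165409/66550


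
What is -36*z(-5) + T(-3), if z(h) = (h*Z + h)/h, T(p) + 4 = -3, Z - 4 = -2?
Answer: -115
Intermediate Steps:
Z = 2 (Z = 4 - 2 = 2)
T(p) = -7 (T(p) = -4 - 3 = -7)
z(h) = 3 (z(h) = (h*2 + h)/h = (2*h + h)/h = (3*h)/h = 3)
-36*z(-5) + T(-3) = -36*3 - 7 = -108 - 7 = -115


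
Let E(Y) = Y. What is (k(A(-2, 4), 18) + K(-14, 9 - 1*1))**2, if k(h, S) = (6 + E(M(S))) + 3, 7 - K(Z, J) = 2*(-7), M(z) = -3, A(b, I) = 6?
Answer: 729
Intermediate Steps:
K(Z, J) = 21 (K(Z, J) = 7 - 2*(-7) = 7 - 1*(-14) = 7 + 14 = 21)
k(h, S) = 6 (k(h, S) = (6 - 3) + 3 = 3 + 3 = 6)
(k(A(-2, 4), 18) + K(-14, 9 - 1*1))**2 = (6 + 21)**2 = 27**2 = 729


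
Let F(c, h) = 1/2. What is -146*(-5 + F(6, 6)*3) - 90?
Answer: 421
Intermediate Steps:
F(c, h) = ½
-146*(-5 + F(6, 6)*3) - 90 = -146*(-5 + (½)*3) - 90 = -146*(-5 + 3/2) - 90 = -146*(-7/2) - 90 = 511 - 90 = 421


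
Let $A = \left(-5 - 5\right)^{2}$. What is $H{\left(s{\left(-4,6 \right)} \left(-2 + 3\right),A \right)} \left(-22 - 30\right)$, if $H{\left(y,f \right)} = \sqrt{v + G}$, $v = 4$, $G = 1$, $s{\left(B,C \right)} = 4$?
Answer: $- 52 \sqrt{5} \approx -116.28$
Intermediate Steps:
$A = 100$ ($A = \left(-10\right)^{2} = 100$)
$H{\left(y,f \right)} = \sqrt{5}$ ($H{\left(y,f \right)} = \sqrt{4 + 1} = \sqrt{5}$)
$H{\left(s{\left(-4,6 \right)} \left(-2 + 3\right),A \right)} \left(-22 - 30\right) = \sqrt{5} \left(-22 - 30\right) = \sqrt{5} \left(-52\right) = - 52 \sqrt{5}$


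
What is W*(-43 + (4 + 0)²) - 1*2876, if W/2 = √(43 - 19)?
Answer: -2876 - 108*√6 ≈ -3140.5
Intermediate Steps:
W = 4*√6 (W = 2*√(43 - 19) = 2*√24 = 2*(2*√6) = 4*√6 ≈ 9.7980)
W*(-43 + (4 + 0)²) - 1*2876 = (4*√6)*(-43 + (4 + 0)²) - 1*2876 = (4*√6)*(-43 + 4²) - 2876 = (4*√6)*(-43 + 16) - 2876 = (4*√6)*(-27) - 2876 = -108*√6 - 2876 = -2876 - 108*√6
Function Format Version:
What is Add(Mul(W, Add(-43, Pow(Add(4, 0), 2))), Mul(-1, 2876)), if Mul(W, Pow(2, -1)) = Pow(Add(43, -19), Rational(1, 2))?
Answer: Add(-2876, Mul(-108, Pow(6, Rational(1, 2)))) ≈ -3140.5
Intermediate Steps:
W = Mul(4, Pow(6, Rational(1, 2))) (W = Mul(2, Pow(Add(43, -19), Rational(1, 2))) = Mul(2, Pow(24, Rational(1, 2))) = Mul(2, Mul(2, Pow(6, Rational(1, 2)))) = Mul(4, Pow(6, Rational(1, 2))) ≈ 9.7980)
Add(Mul(W, Add(-43, Pow(Add(4, 0), 2))), Mul(-1, 2876)) = Add(Mul(Mul(4, Pow(6, Rational(1, 2))), Add(-43, Pow(Add(4, 0), 2))), Mul(-1, 2876)) = Add(Mul(Mul(4, Pow(6, Rational(1, 2))), Add(-43, Pow(4, 2))), -2876) = Add(Mul(Mul(4, Pow(6, Rational(1, 2))), Add(-43, 16)), -2876) = Add(Mul(Mul(4, Pow(6, Rational(1, 2))), -27), -2876) = Add(Mul(-108, Pow(6, Rational(1, 2))), -2876) = Add(-2876, Mul(-108, Pow(6, Rational(1, 2))))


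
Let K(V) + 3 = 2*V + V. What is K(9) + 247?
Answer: 271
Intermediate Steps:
K(V) = -3 + 3*V (K(V) = -3 + (2*V + V) = -3 + 3*V)
K(9) + 247 = (-3 + 3*9) + 247 = (-3 + 27) + 247 = 24 + 247 = 271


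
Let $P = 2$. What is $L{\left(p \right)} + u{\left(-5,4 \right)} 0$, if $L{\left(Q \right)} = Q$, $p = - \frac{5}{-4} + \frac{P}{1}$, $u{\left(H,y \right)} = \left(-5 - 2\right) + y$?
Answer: $\frac{13}{4} \approx 3.25$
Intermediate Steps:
$u{\left(H,y \right)} = -7 + y$
$p = \frac{13}{4}$ ($p = - \frac{5}{-4} + \frac{2}{1} = \left(-5\right) \left(- \frac{1}{4}\right) + 2 \cdot 1 = \frac{5}{4} + 2 = \frac{13}{4} \approx 3.25$)
$L{\left(p \right)} + u{\left(-5,4 \right)} 0 = \frac{13}{4} + \left(-7 + 4\right) 0 = \frac{13}{4} - 0 = \frac{13}{4} + 0 = \frac{13}{4}$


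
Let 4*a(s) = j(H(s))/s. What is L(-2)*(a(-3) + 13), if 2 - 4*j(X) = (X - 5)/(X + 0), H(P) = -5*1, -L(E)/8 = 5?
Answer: -520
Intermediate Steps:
L(E) = -40 (L(E) = -8*5 = -40)
H(P) = -5
j(X) = ½ - (-5 + X)/(4*X) (j(X) = ½ - (X - 5)/(4*(X + 0)) = ½ - (-5 + X)/(4*X))
a(s) = 0 (a(s) = (((¼)*(5 - 5)/(-5))/s)/4 = (((¼)*(-⅕)*0)/s)/4 = (0/s)/4 = (¼)*0 = 0)
L(-2)*(a(-3) + 13) = -40*(0 + 13) = -40*13 = -520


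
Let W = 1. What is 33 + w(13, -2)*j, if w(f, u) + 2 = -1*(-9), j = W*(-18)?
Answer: -93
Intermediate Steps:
j = -18 (j = 1*(-18) = -18)
w(f, u) = 7 (w(f, u) = -2 - 1*(-9) = -2 + 9 = 7)
33 + w(13, -2)*j = 33 + 7*(-18) = 33 - 126 = -93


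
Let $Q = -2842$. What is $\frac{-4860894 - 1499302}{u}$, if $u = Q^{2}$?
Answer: $- \frac{1590049}{2019241} \approx -0.78745$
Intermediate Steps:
$u = 8076964$ ($u = \left(-2842\right)^{2} = 8076964$)
$\frac{-4860894 - 1499302}{u} = \frac{-4860894 - 1499302}{8076964} = \left(-4860894 - 1499302\right) \frac{1}{8076964} = \left(-6360196\right) \frac{1}{8076964} = - \frac{1590049}{2019241}$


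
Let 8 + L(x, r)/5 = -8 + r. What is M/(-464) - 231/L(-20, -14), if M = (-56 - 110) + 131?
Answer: 18739/11600 ≈ 1.6154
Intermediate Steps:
L(x, r) = -80 + 5*r (L(x, r) = -40 + 5*(-8 + r) = -40 + (-40 + 5*r) = -80 + 5*r)
M = -35 (M = -166 + 131 = -35)
M/(-464) - 231/L(-20, -14) = -35/(-464) - 231/(-80 + 5*(-14)) = -35*(-1/464) - 231/(-80 - 70) = 35/464 - 231/(-150) = 35/464 - 231*(-1/150) = 35/464 + 77/50 = 18739/11600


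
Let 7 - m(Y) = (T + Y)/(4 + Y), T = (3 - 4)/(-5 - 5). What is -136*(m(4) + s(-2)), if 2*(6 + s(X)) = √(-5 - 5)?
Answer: -663/10 - 68*I*√10 ≈ -66.3 - 215.03*I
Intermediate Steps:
T = ⅒ (T = -1/(-10) = -1*(-⅒) = ⅒ ≈ 0.10000)
m(Y) = 7 - (⅒ + Y)/(4 + Y)
s(X) = -6 + I*√10/2 (s(X) = -6 + √(-5 - 5)/2 = -6 + √(-10)/2 = -6 + (I*√10)/2 = -6 + I*√10/2)
-136*(m(4) + s(-2)) = -136*(3*(93 + 20*4)/(10*(4 + 4)) + (-6 + I*√10/2)) = -136*((3/10)*(93 + 80)/8 + (-6 + I*√10/2)) = -136*((3/10)*(⅛)*173 + (-6 + I*√10/2)) = -136*(519/80 + (-6 + I*√10/2)) = -136*(39/80 + I*√10/2) = -663/10 - 68*I*√10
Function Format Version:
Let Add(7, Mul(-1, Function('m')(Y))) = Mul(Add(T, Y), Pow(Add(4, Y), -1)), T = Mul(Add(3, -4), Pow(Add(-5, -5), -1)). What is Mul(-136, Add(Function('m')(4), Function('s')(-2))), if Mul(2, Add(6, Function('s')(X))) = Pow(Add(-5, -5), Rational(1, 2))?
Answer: Add(Rational(-663, 10), Mul(-68, I, Pow(10, Rational(1, 2)))) ≈ Add(-66.300, Mul(-215.03, I))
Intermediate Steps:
T = Rational(1, 10) (T = Mul(-1, Pow(-10, -1)) = Mul(-1, Rational(-1, 10)) = Rational(1, 10) ≈ 0.10000)
Function('m')(Y) = Add(7, Mul(-1, Pow(Add(4, Y), -1), Add(Rational(1, 10), Y))) (Function('m')(Y) = Add(7, Mul(-1, Mul(Add(Rational(1, 10), Y), Pow(Add(4, Y), -1)))) = Add(7, Mul(-1, Mul(Pow(Add(4, Y), -1), Add(Rational(1, 10), Y)))) = Add(7, Mul(-1, Pow(Add(4, Y), -1), Add(Rational(1, 10), Y))))
Function('s')(X) = Add(-6, Mul(Rational(1, 2), I, Pow(10, Rational(1, 2)))) (Function('s')(X) = Add(-6, Mul(Rational(1, 2), Pow(Add(-5, -5), Rational(1, 2)))) = Add(-6, Mul(Rational(1, 2), Pow(-10, Rational(1, 2)))) = Add(-6, Mul(Rational(1, 2), Mul(I, Pow(10, Rational(1, 2))))) = Add(-6, Mul(Rational(1, 2), I, Pow(10, Rational(1, 2)))))
Mul(-136, Add(Function('m')(4), Function('s')(-2))) = Mul(-136, Add(Mul(Rational(3, 10), Pow(Add(4, 4), -1), Add(93, Mul(20, 4))), Add(-6, Mul(Rational(1, 2), I, Pow(10, Rational(1, 2)))))) = Mul(-136, Add(Mul(Rational(3, 10), Pow(8, -1), Add(93, 80)), Add(-6, Mul(Rational(1, 2), I, Pow(10, Rational(1, 2)))))) = Mul(-136, Add(Mul(Rational(3, 10), Rational(1, 8), 173), Add(-6, Mul(Rational(1, 2), I, Pow(10, Rational(1, 2)))))) = Mul(-136, Add(Rational(519, 80), Add(-6, Mul(Rational(1, 2), I, Pow(10, Rational(1, 2)))))) = Mul(-136, Add(Rational(39, 80), Mul(Rational(1, 2), I, Pow(10, Rational(1, 2))))) = Add(Rational(-663, 10), Mul(-68, I, Pow(10, Rational(1, 2))))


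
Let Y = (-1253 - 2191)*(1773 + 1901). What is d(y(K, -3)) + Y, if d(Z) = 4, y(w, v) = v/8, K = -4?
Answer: -12653252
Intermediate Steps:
y(w, v) = v/8 (y(w, v) = v*(⅛) = v/8)
Y = -12653256 (Y = -3444*3674 = -12653256)
d(y(K, -3)) + Y = 4 - 12653256 = -12653252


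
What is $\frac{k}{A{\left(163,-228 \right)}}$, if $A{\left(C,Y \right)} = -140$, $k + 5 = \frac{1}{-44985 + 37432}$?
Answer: $\frac{18883}{528710} \approx 0.035715$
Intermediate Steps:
$k = - \frac{37766}{7553}$ ($k = -5 + \frac{1}{-44985 + 37432} = -5 + \frac{1}{-7553} = -5 - \frac{1}{7553} = - \frac{37766}{7553} \approx -5.0001$)
$\frac{k}{A{\left(163,-228 \right)}} = - \frac{37766}{7553 \left(-140\right)} = \left(- \frac{37766}{7553}\right) \left(- \frac{1}{140}\right) = \frac{18883}{528710}$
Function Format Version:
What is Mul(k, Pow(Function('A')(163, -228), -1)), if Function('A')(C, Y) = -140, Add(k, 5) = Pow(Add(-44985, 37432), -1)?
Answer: Rational(18883, 528710) ≈ 0.035715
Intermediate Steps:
k = Rational(-37766, 7553) (k = Add(-5, Pow(Add(-44985, 37432), -1)) = Add(-5, Pow(-7553, -1)) = Add(-5, Rational(-1, 7553)) = Rational(-37766, 7553) ≈ -5.0001)
Mul(k, Pow(Function('A')(163, -228), -1)) = Mul(Rational(-37766, 7553), Pow(-140, -1)) = Mul(Rational(-37766, 7553), Rational(-1, 140)) = Rational(18883, 528710)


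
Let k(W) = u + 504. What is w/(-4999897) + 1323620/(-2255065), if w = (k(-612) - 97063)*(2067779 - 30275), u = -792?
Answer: 12779783057949332/322145506523 ≈ 39671.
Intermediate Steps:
k(W) = -288 (k(W) = -792 + 504 = -288)
w = -198353051904 (w = (-288 - 97063)*(2067779 - 30275) = -97351*2037504 = -198353051904)
w/(-4999897) + 1323620/(-2255065) = -198353051904/(-4999897) + 1323620/(-2255065) = -198353051904*(-1/4999897) + 1323620*(-1/2255065) = 28336150272/714271 - 264724/451013 = 12779783057949332/322145506523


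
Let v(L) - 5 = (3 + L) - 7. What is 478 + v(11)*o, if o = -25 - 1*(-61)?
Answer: 910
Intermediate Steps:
o = 36 (o = -25 + 61 = 36)
v(L) = 1 + L (v(L) = 5 + ((3 + L) - 7) = 5 + (-4 + L) = 1 + L)
478 + v(11)*o = 478 + (1 + 11)*36 = 478 + 12*36 = 478 + 432 = 910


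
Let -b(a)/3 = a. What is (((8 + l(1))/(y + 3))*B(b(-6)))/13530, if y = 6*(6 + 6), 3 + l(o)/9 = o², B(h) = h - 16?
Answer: -2/101475 ≈ -1.9709e-5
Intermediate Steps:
b(a) = -3*a
B(h) = -16 + h
l(o) = -27 + 9*o²
y = 72 (y = 6*12 = 72)
(((8 + l(1))/(y + 3))*B(b(-6)))/13530 = (((8 + (-27 + 9*1²))/(72 + 3))*(-16 - 3*(-6)))/13530 = (((8 + (-27 + 9*1))/75)*(-16 + 18))*(1/13530) = (((8 + (-27 + 9))*(1/75))*2)*(1/13530) = (((8 - 18)*(1/75))*2)*(1/13530) = (-10*1/75*2)*(1/13530) = -2/15*2*(1/13530) = -4/15*1/13530 = -2/101475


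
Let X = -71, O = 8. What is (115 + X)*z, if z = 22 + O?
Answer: 1320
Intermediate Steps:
z = 30 (z = 22 + 8 = 30)
(115 + X)*z = (115 - 71)*30 = 44*30 = 1320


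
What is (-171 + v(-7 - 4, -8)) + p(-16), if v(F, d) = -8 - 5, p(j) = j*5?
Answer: -264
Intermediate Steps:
p(j) = 5*j
v(F, d) = -13
(-171 + v(-7 - 4, -8)) + p(-16) = (-171 - 13) + 5*(-16) = -184 - 80 = -264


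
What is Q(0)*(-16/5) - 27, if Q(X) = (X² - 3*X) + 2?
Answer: -167/5 ≈ -33.400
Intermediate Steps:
Q(X) = 2 + X² - 3*X
Q(0)*(-16/5) - 27 = (2 + 0² - 3*0)*(-16/5) - 27 = (2 + 0 + 0)*(-16*⅕) - 27 = 2*(-16/5) - 27 = -32/5 - 27 = -167/5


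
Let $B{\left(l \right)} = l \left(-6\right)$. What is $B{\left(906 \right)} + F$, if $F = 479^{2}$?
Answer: $224005$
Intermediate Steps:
$B{\left(l \right)} = - 6 l$
$F = 229441$
$B{\left(906 \right)} + F = \left(-6\right) 906 + 229441 = -5436 + 229441 = 224005$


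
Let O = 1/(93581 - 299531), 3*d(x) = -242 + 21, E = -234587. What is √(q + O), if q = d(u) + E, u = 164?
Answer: 7*I*√902786995718/13730 ≈ 484.42*I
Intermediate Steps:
d(x) = -221/3 (d(x) = (-242 + 21)/3 = (⅓)*(-221) = -221/3)
O = -1/205950 (O = 1/(-205950) = -1/205950 ≈ -4.8555e-6)
q = -703982/3 (q = -221/3 - 234587 = -703982/3 ≈ -2.3466e+5)
√(q + O) = √(-703982/3 - 1/205950) = √(-16109454767/68650) = 7*I*√902786995718/13730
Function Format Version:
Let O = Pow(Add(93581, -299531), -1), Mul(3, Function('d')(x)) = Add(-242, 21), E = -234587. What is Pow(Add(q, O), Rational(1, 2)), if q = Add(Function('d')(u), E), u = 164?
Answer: Mul(Rational(7, 13730), I, Pow(902786995718, Rational(1, 2))) ≈ Mul(484.42, I)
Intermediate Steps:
Function('d')(x) = Rational(-221, 3) (Function('d')(x) = Mul(Rational(1, 3), Add(-242, 21)) = Mul(Rational(1, 3), -221) = Rational(-221, 3))
O = Rational(-1, 205950) (O = Pow(-205950, -1) = Rational(-1, 205950) ≈ -4.8555e-6)
q = Rational(-703982, 3) (q = Add(Rational(-221, 3), -234587) = Rational(-703982, 3) ≈ -2.3466e+5)
Pow(Add(q, O), Rational(1, 2)) = Pow(Add(Rational(-703982, 3), Rational(-1, 205950)), Rational(1, 2)) = Pow(Rational(-16109454767, 68650), Rational(1, 2)) = Mul(Rational(7, 13730), I, Pow(902786995718, Rational(1, 2)))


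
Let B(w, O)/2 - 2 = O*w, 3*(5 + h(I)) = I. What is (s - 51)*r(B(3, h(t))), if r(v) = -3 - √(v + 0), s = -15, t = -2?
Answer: 198 + 66*I*√30 ≈ 198.0 + 361.5*I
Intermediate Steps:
h(I) = -5 + I/3
B(w, O) = 4 + 2*O*w (B(w, O) = 4 + 2*(O*w) = 4 + 2*O*w)
r(v) = -3 - √v
(s - 51)*r(B(3, h(t))) = (-15 - 51)*(-3 - √(4 + 2*(-5 + (⅓)*(-2))*3)) = -66*(-3 - √(4 + 2*(-5 - ⅔)*3)) = -66*(-3 - √(4 + 2*(-17/3)*3)) = -66*(-3 - √(4 - 34)) = -66*(-3 - √(-30)) = -66*(-3 - I*√30) = 198 + 66*I*√30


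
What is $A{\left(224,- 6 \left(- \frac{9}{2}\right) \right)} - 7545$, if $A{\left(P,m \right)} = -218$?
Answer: $-7763$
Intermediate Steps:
$A{\left(224,- 6 \left(- \frac{9}{2}\right) \right)} - 7545 = -218 - 7545 = -7763$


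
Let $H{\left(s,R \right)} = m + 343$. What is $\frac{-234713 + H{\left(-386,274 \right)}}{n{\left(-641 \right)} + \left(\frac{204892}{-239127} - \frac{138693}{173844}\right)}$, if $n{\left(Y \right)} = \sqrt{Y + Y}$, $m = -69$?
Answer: $\frac{8276060528986467140225148}{27409816753242949897369} + \frac{5001744283488180426257136 i \sqrt{1282}}{27409816753242949897369} \approx 301.94 + 6533.7 i$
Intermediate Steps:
$n{\left(Y \right)} = \sqrt{2} \sqrt{Y}$ ($n{\left(Y \right)} = \sqrt{2 Y} = \sqrt{2} \sqrt{Y}$)
$H{\left(s,R \right)} = 274$ ($H{\left(s,R \right)} = -69 + 343 = 274$)
$\frac{-234713 + H{\left(-386,274 \right)}}{n{\left(-641 \right)} + \left(\frac{204892}{-239127} - \frac{138693}{173844}\right)} = \frac{-234713 + 274}{\sqrt{2} \sqrt{-641} + \left(\frac{204892}{-239127} - \frac{138693}{173844}\right)} = - \frac{234439}{\sqrt{2} i \sqrt{641} + \left(204892 \left(- \frac{1}{239127}\right) - \frac{46231}{57948}\right)} = - \frac{234439}{i \sqrt{1282} - \frac{7642720651}{4618977132}} = - \frac{234439}{- \frac{7642720651}{4618977132} + i \sqrt{1282}}$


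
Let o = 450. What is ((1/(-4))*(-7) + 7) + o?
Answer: 1835/4 ≈ 458.75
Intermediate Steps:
((1/(-4))*(-7) + 7) + o = ((1/(-4))*(-7) + 7) + 450 = ((1*(-¼))*(-7) + 7) + 450 = (-¼*(-7) + 7) + 450 = (7/4 + 7) + 450 = 35/4 + 450 = 1835/4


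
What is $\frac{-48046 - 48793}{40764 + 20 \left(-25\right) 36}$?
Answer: $- \frac{96839}{22764} \approx -4.254$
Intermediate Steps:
$\frac{-48046 - 48793}{40764 + 20 \left(-25\right) 36} = - \frac{96839}{40764 - 18000} = - \frac{96839}{22764}$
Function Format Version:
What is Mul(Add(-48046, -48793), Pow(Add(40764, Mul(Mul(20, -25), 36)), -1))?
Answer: Rational(-96839, 22764) ≈ -4.2540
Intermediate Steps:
Mul(Add(-48046, -48793), Pow(Add(40764, Mul(Mul(20, -25), 36)), -1)) = Mul(-96839, Pow(Add(40764, Mul(-500, 36)), -1)) = Mul(-96839, Pow(Add(40764, -18000), -1)) = Mul(-96839, Pow(22764, -1)) = Mul(-96839, Rational(1, 22764)) = Rational(-96839, 22764)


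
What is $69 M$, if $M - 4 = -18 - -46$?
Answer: $2208$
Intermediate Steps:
$M = 32$ ($M = 4 - -28 = 4 + \left(-18 + 46\right) = 4 + 28 = 32$)
$69 M = 69 \cdot 32 = 2208$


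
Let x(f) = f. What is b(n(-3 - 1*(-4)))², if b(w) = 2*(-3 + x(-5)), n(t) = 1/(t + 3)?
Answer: 256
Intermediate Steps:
n(t) = 1/(3 + t)
b(w) = -16 (b(w) = 2*(-3 - 5) = 2*(-8) = -16)
b(n(-3 - 1*(-4)))² = (-16)² = 256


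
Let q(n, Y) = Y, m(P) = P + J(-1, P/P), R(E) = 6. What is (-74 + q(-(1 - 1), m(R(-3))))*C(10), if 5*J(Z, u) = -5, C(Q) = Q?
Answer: -690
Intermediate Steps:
J(Z, u) = -1 (J(Z, u) = (⅕)*(-5) = -1)
m(P) = -1 + P (m(P) = P - 1 = -1 + P)
(-74 + q(-(1 - 1), m(R(-3))))*C(10) = (-74 + (-1 + 6))*10 = (-74 + 5)*10 = -69*10 = -690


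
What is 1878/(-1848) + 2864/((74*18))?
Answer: 116299/102564 ≈ 1.1339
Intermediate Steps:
1878/(-1848) + 2864/((74*18)) = 1878*(-1/1848) + 2864/1332 = -313/308 + 2864*(1/1332) = -313/308 + 716/333 = 116299/102564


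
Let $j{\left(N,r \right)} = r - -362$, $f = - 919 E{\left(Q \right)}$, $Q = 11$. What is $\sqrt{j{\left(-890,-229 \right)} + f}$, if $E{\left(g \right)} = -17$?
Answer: $2 \sqrt{3939} \approx 125.52$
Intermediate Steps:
$f = 15623$ ($f = \left(-919\right) \left(-17\right) = 15623$)
$j{\left(N,r \right)} = 362 + r$ ($j{\left(N,r \right)} = r + 362 = 362 + r$)
$\sqrt{j{\left(-890,-229 \right)} + f} = \sqrt{\left(362 - 229\right) + 15623} = \sqrt{133 + 15623} = \sqrt{15756} = 2 \sqrt{3939}$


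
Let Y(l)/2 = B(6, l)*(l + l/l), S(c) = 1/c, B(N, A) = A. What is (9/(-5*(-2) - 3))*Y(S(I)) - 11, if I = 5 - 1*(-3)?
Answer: -2383/224 ≈ -10.638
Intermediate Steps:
I = 8 (I = 5 + 3 = 8)
Y(l) = 2*l*(1 + l) (Y(l) = 2*(l*(l + l/l)) = 2*(l*(l + 1)) = 2*(l*(1 + l)) = 2*l*(1 + l))
(9/(-5*(-2) - 3))*Y(S(I)) - 11 = (9/(-5*(-2) - 3))*(2*(1 + 1/8)/8) - 11 = (9/(10 - 3))*(2*(⅛)*(1 + ⅛)) - 11 = (9/7)*(2*(⅛)*(9/8)) - 11 = (9*(⅐))*(9/32) - 11 = (9/7)*(9/32) - 11 = 81/224 - 11 = -2383/224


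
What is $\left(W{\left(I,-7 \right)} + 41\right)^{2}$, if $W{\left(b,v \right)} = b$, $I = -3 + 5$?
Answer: $1849$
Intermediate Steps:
$I = 2$
$\left(W{\left(I,-7 \right)} + 41\right)^{2} = \left(2 + 41\right)^{2} = 43^{2} = 1849$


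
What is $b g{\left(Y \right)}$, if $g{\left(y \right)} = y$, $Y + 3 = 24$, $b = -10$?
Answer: $-210$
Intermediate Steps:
$Y = 21$ ($Y = -3 + 24 = 21$)
$b g{\left(Y \right)} = \left(-10\right) 21 = -210$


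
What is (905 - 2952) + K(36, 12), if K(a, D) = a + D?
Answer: -1999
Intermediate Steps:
K(a, D) = D + a
(905 - 2952) + K(36, 12) = (905 - 2952) + (12 + 36) = -2047 + 48 = -1999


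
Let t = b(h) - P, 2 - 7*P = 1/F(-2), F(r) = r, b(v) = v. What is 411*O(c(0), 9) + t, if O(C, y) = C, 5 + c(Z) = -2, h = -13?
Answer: -40465/14 ≈ -2890.4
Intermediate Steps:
c(Z) = -7 (c(Z) = -5 - 2 = -7)
P = 5/14 (P = 2/7 - ⅐/(-2) = 2/7 - ⅐*(-½) = 2/7 + 1/14 = 5/14 ≈ 0.35714)
t = -187/14 (t = -13 - 1*5/14 = -13 - 5/14 = -187/14 ≈ -13.357)
411*O(c(0), 9) + t = 411*(-7) - 187/14 = -2877 - 187/14 = -40465/14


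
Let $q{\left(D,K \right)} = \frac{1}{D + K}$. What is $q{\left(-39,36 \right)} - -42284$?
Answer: $\frac{126851}{3} \approx 42284.0$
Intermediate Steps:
$q{\left(-39,36 \right)} - -42284 = \frac{1}{-39 + 36} - -42284 = \frac{1}{-3} + 42284 = - \frac{1}{3} + 42284 = \frac{126851}{3}$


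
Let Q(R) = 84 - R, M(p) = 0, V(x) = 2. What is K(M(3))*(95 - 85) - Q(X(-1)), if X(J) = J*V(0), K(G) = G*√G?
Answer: -86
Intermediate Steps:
K(G) = G^(3/2)
X(J) = 2*J (X(J) = J*2 = 2*J)
K(M(3))*(95 - 85) - Q(X(-1)) = 0^(3/2)*(95 - 85) - (84 - 2*(-1)) = 0*10 - (84 - 1*(-2)) = 0 - (84 + 2) = 0 - 1*86 = 0 - 86 = -86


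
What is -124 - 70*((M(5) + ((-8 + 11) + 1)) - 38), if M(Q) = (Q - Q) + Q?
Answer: 1906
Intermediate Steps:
M(Q) = Q (M(Q) = 0 + Q = Q)
-124 - 70*((M(5) + ((-8 + 11) + 1)) - 38) = -124 - 70*((5 + ((-8 + 11) + 1)) - 38) = -124 - 70*((5 + (3 + 1)) - 38) = -124 - 70*((5 + 4) - 38) = -124 - 70*(9 - 38) = -124 - 70*(-29) = -124 + 2030 = 1906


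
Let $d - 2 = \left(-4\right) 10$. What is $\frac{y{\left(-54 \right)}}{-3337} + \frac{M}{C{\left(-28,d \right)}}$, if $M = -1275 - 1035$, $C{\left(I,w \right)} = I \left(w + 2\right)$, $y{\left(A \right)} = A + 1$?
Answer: $- \frac{182263}{80088} \approx -2.2758$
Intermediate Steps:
$y{\left(A \right)} = 1 + A$
$d = -38$ ($d = 2 - 40 = -38$)
$C{\left(I,w \right)} = I \left(2 + w\right)$
$M = -2310$
$\frac{y{\left(-54 \right)}}{-3337} + \frac{M}{C{\left(-28,d \right)}} = \frac{1 - 54}{-3337} - \frac{2310}{\left(-28\right) \left(2 - 38\right)} = \left(-53\right) \left(- \frac{1}{3337}\right) - \frac{2310}{\left(-28\right) \left(-36\right)} = \frac{53}{3337} - \frac{2310}{1008} = \frac{53}{3337} - \frac{55}{24} = - \frac{182263}{80088}$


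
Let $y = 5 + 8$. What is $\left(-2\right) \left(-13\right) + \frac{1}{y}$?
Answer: $\frac{339}{13} \approx 26.077$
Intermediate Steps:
$y = 13$
$\left(-2\right) \left(-13\right) + \frac{1}{y} = \left(-2\right) \left(-13\right) + \frac{1}{13} = 26 + \frac{1}{13} = \frac{339}{13}$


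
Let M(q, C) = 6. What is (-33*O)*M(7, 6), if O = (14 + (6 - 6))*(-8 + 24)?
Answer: -44352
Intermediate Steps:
O = 224 (O = (14 + 0)*16 = 14*16 = 224)
(-33*O)*M(7, 6) = -33*224*6 = -7392*6 = -44352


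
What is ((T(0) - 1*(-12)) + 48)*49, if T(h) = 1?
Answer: 2989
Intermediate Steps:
((T(0) - 1*(-12)) + 48)*49 = ((1 - 1*(-12)) + 48)*49 = ((1 + 12) + 48)*49 = (13 + 48)*49 = 61*49 = 2989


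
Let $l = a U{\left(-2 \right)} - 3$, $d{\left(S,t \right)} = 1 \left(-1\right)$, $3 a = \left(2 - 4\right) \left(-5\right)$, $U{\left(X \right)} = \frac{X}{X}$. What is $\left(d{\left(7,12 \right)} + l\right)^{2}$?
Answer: $\frac{4}{9} \approx 0.44444$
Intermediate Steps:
$U{\left(X \right)} = 1$
$a = \frac{10}{3}$ ($a = \frac{\left(2 - 4\right) \left(-5\right)}{3} = \frac{\left(-2\right) \left(-5\right)}{3} = \frac{1}{3} \cdot 10 = \frac{10}{3} \approx 3.3333$)
$d{\left(S,t \right)} = -1$
$l = \frac{1}{3}$ ($l = \frac{10}{3} \cdot 1 - 3 = \frac{10}{3} - 3 = \frac{1}{3} \approx 0.33333$)
$\left(d{\left(7,12 \right)} + l\right)^{2} = \left(-1 + \frac{1}{3}\right)^{2} = \left(- \frac{2}{3}\right)^{2} = \frac{4}{9}$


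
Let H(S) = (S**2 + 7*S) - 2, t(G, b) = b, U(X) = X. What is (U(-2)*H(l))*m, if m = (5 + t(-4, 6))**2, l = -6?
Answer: 1936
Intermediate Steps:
H(S) = -2 + S**2 + 7*S
m = 121 (m = (5 + 6)**2 = 11**2 = 121)
(U(-2)*H(l))*m = -2*(-2 + (-6)**2 + 7*(-6))*121 = -2*(-2 + 36 - 42)*121 = -2*(-8)*121 = 16*121 = 1936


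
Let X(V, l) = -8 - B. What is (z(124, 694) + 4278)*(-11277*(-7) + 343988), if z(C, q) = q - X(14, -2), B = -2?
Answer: 2105330606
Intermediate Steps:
X(V, l) = -6 (X(V, l) = -8 - 1*(-2) = -8 + 2 = -6)
z(C, q) = 6 + q (z(C, q) = q - 1*(-6) = q + 6 = 6 + q)
(z(124, 694) + 4278)*(-11277*(-7) + 343988) = ((6 + 694) + 4278)*(-11277*(-7) + 343988) = (700 + 4278)*(78939 + 343988) = 4978*422927 = 2105330606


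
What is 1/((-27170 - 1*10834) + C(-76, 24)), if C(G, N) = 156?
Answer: -1/37848 ≈ -2.6421e-5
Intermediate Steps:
1/((-27170 - 1*10834) + C(-76, 24)) = 1/((-27170 - 1*10834) + 156) = 1/((-27170 - 10834) + 156) = 1/(-38004 + 156) = 1/(-37848) = -1/37848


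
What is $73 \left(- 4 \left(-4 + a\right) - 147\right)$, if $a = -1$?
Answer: $-9271$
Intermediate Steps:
$73 \left(- 4 \left(-4 + a\right) - 147\right) = 73 \left(- 4 \left(-4 - 1\right) - 147\right) = 73 \left(\left(-4\right) \left(-5\right) - 147\right) = 73 \left(20 - 147\right) = 73 \left(-127\right) = -9271$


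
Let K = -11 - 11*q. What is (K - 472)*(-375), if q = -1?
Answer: 177000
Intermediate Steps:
K = 0 (K = -11 - 11*(-1) = -11 + 11 = 0)
(K - 472)*(-375) = (0 - 472)*(-375) = -472*(-375) = 177000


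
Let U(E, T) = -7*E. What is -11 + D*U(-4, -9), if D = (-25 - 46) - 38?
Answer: -3063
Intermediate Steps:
D = -109 (D = -71 - 38 = -109)
-11 + D*U(-4, -9) = -11 - (-763)*(-4) = -11 - 109*28 = -11 - 3052 = -3063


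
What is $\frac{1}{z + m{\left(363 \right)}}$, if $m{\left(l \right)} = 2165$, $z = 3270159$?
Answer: $\frac{1}{3272324} \approx 3.0559 \cdot 10^{-7}$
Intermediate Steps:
$\frac{1}{z + m{\left(363 \right)}} = \frac{1}{3270159 + 2165} = \frac{1}{3272324}$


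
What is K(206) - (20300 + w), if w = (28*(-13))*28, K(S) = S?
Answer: -9902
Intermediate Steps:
w = -10192 (w = -364*28 = -10192)
K(206) - (20300 + w) = 206 - (20300 - 10192) = 206 - 1*10108 = 206 - 10108 = -9902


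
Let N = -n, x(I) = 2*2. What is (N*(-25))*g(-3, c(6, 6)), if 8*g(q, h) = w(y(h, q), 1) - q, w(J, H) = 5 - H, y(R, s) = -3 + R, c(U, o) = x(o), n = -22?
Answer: -1925/4 ≈ -481.25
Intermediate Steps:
x(I) = 4
c(U, o) = 4
N = 22 (N = -1*(-22) = 22)
g(q, h) = ½ - q/8 (g(q, h) = ((5 - 1*1) - q)/8 = ((5 - 1) - q)/8 = (4 - q)/8 = ½ - q/8)
(N*(-25))*g(-3, c(6, 6)) = (22*(-25))*(½ - ⅛*(-3)) = -550*(½ + 3/8) = -550*7/8 = -1925/4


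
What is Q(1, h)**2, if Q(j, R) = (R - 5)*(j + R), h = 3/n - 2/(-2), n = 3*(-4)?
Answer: 14161/256 ≈ 55.316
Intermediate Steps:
n = -12
h = 3/4 (h = 3/(-12) - 2/(-2) = 3*(-1/12) - 2*(-1/2) = -1/4 + 1 = 3/4 ≈ 0.75000)
Q(j, R) = (-5 + R)*(R + j)
Q(1, h)**2 = ((3/4)**2 - 5*3/4 - 5*1 + (3/4)*1)**2 = (9/16 - 15/4 - 5 + 3/4)**2 = (-119/16)**2 = 14161/256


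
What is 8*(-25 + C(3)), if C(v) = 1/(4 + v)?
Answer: -1392/7 ≈ -198.86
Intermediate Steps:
8*(-25 + C(3)) = 8*(-25 + 1/(4 + 3)) = 8*(-25 + 1/7) = 8*(-25 + ⅐) = 8*(-174/7) = -1392/7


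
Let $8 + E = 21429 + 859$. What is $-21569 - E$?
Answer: $-43849$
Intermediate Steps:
$E = 22280$ ($E = -8 + \left(21429 + 859\right) = -8 + 22288 = 22280$)
$-21569 - E = -21569 - 22280 = -43849$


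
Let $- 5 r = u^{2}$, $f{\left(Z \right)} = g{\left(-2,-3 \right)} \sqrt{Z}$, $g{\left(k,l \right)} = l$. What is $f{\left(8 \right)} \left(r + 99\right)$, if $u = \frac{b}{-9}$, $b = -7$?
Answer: $- \frac{80092 \sqrt{2}}{135} \approx -839.02$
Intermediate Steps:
$u = \frac{7}{9}$ ($u = - \frac{7}{-9} = \left(-7\right) \left(- \frac{1}{9}\right) = \frac{7}{9} \approx 0.77778$)
$f{\left(Z \right)} = - 3 \sqrt{Z}$
$r = - \frac{49}{405}$ ($r = - \frac{\left(\frac{7}{9}\right)^{2}}{5} = \left(- \frac{1}{5}\right) \frac{49}{81} = - \frac{49}{405} \approx -0.12099$)
$f{\left(8 \right)} \left(r + 99\right) = - 3 \sqrt{8} \left(- \frac{49}{405} + 99\right) = - 3 \cdot 2 \sqrt{2} \cdot \frac{40046}{405} = - 6 \sqrt{2} \cdot \frac{40046}{405} = - \frac{80092 \sqrt{2}}{135}$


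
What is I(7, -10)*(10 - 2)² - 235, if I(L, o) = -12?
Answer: -1003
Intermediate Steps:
I(7, -10)*(10 - 2)² - 235 = -12*(10 - 2)² - 235 = -12*8² - 235 = -12*64 - 235 = -768 - 235 = -1003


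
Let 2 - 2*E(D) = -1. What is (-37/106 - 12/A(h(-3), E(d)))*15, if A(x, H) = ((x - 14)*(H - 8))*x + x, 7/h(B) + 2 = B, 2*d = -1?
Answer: -991245/250054 ≈ -3.9641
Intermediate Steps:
d = -½ (d = (½)*(-1) = -½ ≈ -0.50000)
E(D) = 3/2 (E(D) = 1 - ½*(-1) = 1 + ½ = 3/2)
h(B) = 7/(-2 + B)
A(x, H) = x + x*(-14 + x)*(-8 + H) (A(x, H) = ((-14 + x)*(-8 + H))*x + x = x*(-14 + x)*(-8 + H) + x = x + x*(-14 + x)*(-8 + H))
(-37/106 - 12/A(h(-3), E(d)))*15 = (-37/106 - 12*(-5/(7*(113 - 14*3/2 - 56/(-2 - 3) + 3*(7/(-2 - 3))/2))))*15 = (-37*1/106 - 12*(-5/(7*(113 - 21 - 56/(-5) + 3*(7/(-5))/2))))*15 = (-37/106 - 12*(-5/(7*(113 - 21 - 56*(-1)/5 + 3*(7*(-⅕))/2))))*15 = (-37/106 - 12*(-5/(7*(113 - 21 - 8*(-7/5) + (3/2)*(-7/5)))))*15 = (-37/106 - 12*(-5/(7*(113 - 21 + 56/5 - 21/10))))*15 = (-37/106 - 12/((-7/5*1011/10)))*15 = (-37/106 - 12/(-7077/50))*15 = (-37/106 - 12*(-50/7077))*15 = (-37/106 + 200/2359)*15 = -66083/250054*15 = -991245/250054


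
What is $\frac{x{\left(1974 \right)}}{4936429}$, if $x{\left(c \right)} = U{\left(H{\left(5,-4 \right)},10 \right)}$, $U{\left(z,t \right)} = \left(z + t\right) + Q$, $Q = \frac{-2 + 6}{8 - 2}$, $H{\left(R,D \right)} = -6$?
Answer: $\frac{14}{14809287} \approx 9.4535 \cdot 10^{-7}$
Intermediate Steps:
$Q = \frac{2}{3}$ ($Q = \frac{4}{6} = 4 \cdot \frac{1}{6} = \frac{2}{3} \approx 0.66667$)
$U{\left(z,t \right)} = \frac{2}{3} + t + z$ ($U{\left(z,t \right)} = \left(z + t\right) + \frac{2}{3} = \left(t + z\right) + \frac{2}{3} = \frac{2}{3} + t + z$)
$x{\left(c \right)} = \frac{14}{3}$ ($x{\left(c \right)} = \frac{2}{3} + 10 - 6 = \frac{14}{3}$)
$\frac{x{\left(1974 \right)}}{4936429} = \frac{14}{3 \cdot 4936429} = \frac{14}{3} \cdot \frac{1}{4936429} = \frac{14}{14809287}$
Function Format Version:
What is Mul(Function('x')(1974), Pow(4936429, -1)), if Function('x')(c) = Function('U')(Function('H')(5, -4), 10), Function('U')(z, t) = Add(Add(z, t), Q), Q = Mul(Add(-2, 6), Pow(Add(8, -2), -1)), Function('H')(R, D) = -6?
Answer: Rational(14, 14809287) ≈ 9.4535e-7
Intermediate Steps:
Q = Rational(2, 3) (Q = Mul(4, Pow(6, -1)) = Mul(4, Rational(1, 6)) = Rational(2, 3) ≈ 0.66667)
Function('U')(z, t) = Add(Rational(2, 3), t, z) (Function('U')(z, t) = Add(Add(z, t), Rational(2, 3)) = Add(Add(t, z), Rational(2, 3)) = Add(Rational(2, 3), t, z))
Function('x')(c) = Rational(14, 3) (Function('x')(c) = Add(Rational(2, 3), 10, -6) = Rational(14, 3))
Mul(Function('x')(1974), Pow(4936429, -1)) = Mul(Rational(14, 3), Pow(4936429, -1)) = Mul(Rational(14, 3), Rational(1, 4936429)) = Rational(14, 14809287)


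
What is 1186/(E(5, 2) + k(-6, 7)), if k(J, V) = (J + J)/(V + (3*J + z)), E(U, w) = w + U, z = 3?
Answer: 2372/17 ≈ 139.53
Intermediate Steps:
E(U, w) = U + w
k(J, V) = 2*J/(3 + V + 3*J) (k(J, V) = (J + J)/(V + (3*J + 3)) = (2*J)/(V + (3 + 3*J)) = (2*J)/(3 + V + 3*J) = 2*J/(3 + V + 3*J))
1186/(E(5, 2) + k(-6, 7)) = 1186/((5 + 2) + 2*(-6)/(3 + 7 + 3*(-6))) = 1186/(7 + 2*(-6)/(3 + 7 - 18)) = 1186/(7 + 2*(-6)/(-8)) = 1186/(7 + 2*(-6)*(-⅛)) = 1186/(7 + 3/2) = 1186/(17/2) = (2/17)*1186 = 2372/17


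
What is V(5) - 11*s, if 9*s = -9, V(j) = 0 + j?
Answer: 16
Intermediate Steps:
V(j) = j
s = -1 (s = (⅑)*(-9) = -1)
V(5) - 11*s = 5 - 11*(-1) = 5 + 11 = 16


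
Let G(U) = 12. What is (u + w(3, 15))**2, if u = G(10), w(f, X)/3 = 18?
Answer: 4356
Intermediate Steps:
w(f, X) = 54 (w(f, X) = 3*18 = 54)
u = 12
(u + w(3, 15))**2 = (12 + 54)**2 = 66**2 = 4356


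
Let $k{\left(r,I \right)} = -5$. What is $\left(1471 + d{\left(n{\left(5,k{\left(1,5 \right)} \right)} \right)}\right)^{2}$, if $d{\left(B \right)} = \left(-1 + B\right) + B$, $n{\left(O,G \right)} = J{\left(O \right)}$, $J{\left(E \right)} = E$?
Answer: $2190400$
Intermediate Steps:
$n{\left(O,G \right)} = O$
$d{\left(B \right)} = -1 + 2 B$
$\left(1471 + d{\left(n{\left(5,k{\left(1,5 \right)} \right)} \right)}\right)^{2} = \left(1471 + \left(-1 + 2 \cdot 5\right)\right)^{2} = \left(1471 + \left(-1 + 10\right)\right)^{2} = \left(1471 + 9\right)^{2} = 1480^{2} = 2190400$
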